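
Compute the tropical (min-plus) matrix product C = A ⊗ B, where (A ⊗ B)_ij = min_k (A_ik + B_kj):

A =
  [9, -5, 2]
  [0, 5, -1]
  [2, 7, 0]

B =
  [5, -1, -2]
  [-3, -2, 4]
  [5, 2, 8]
A ⊗ B =
  [-8, -7, -1]
  [2, -1, -2]
  [4, 1, 0]

Apply the min-plus product entry-by-entry:
  C[0][0] = min over k of (A[0][0] + B[0][0] = 9 + 5 = 14, A[0][1] + B[1][0] = -5 + -3 = -8, A[0][2] + B[2][0] = 2 + 5 = 7) = -8 (attained at k = 1)
  C[0][1] = min over k of (A[0][0] + B[0][1] = 9 + -1 = 8, A[0][1] + B[1][1] = -5 + -2 = -7, A[0][2] + B[2][1] = 2 + 2 = 4) = -7 (attained at k = 1)
  C[0][2] = min over k of (A[0][0] + B[0][2] = 9 + -2 = 7, A[0][1] + B[1][2] = -5 + 4 = -1, A[0][2] + B[2][2] = 2 + 8 = 10) = -1 (attained at k = 1)
  C[1][0] = min over k of (A[1][0] + B[0][0] = 0 + 5 = 5, A[1][1] + B[1][0] = 5 + -3 = 2, A[1][2] + B[2][0] = -1 + 5 = 4) = 2 (attained at k = 1)
  C[1][1] = min over k of (A[1][0] + B[0][1] = 0 + -1 = -1, A[1][1] + B[1][1] = 5 + -2 = 3, A[1][2] + B[2][1] = -1 + 2 = 1) = -1 (attained at k = 0)
  C[1][2] = min over k of (A[1][0] + B[0][2] = 0 + -2 = -2, A[1][1] + B[1][2] = 5 + 4 = 9, A[1][2] + B[2][2] = -1 + 8 = 7) = -2 (attained at k = 0)
  C[2][0] = min over k of (A[2][0] + B[0][0] = 2 + 5 = 7, A[2][1] + B[1][0] = 7 + -3 = 4, A[2][2] + B[2][0] = 0 + 5 = 5) = 4 (attained at k = 1)
  C[2][1] = min over k of (A[2][0] + B[0][1] = 2 + -1 = 1, A[2][1] + B[1][1] = 7 + -2 = 5, A[2][2] + B[2][1] = 0 + 2 = 2) = 1 (attained at k = 0)
  C[2][2] = min over k of (A[2][0] + B[0][2] = 2 + -2 = 0, A[2][1] + B[1][2] = 7 + 4 = 11, A[2][2] + B[2][2] = 0 + 8 = 8) = 0 (attained at k = 0)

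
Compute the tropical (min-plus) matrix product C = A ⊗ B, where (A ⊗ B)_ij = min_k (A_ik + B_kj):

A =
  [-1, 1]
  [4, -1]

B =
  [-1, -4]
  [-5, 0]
A ⊗ B =
  [-4, -5]
  [-6, -1]

Apply the min-plus product entry-by-entry:
  C[0][0] = min over k of (A[0][0] + B[0][0] = -1 + -1 = -2, A[0][1] + B[1][0] = 1 + -5 = -4) = -4 (attained at k = 1)
  C[0][1] = min over k of (A[0][0] + B[0][1] = -1 + -4 = -5, A[0][1] + B[1][1] = 1 + 0 = 1) = -5 (attained at k = 0)
  C[1][0] = min over k of (A[1][0] + B[0][0] = 4 + -1 = 3, A[1][1] + B[1][0] = -1 + -5 = -6) = -6 (attained at k = 1)
  C[1][1] = min over k of (A[1][0] + B[0][1] = 4 + -4 = 0, A[1][1] + B[1][1] = -1 + 0 = -1) = -1 (attained at k = 1)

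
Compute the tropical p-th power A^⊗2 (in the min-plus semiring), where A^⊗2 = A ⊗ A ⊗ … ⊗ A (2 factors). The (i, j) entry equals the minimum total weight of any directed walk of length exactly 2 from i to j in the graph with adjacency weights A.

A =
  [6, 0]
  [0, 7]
A^⊗2 =
  [0, 6]
  [6, 0]

Each entry (A^⊗2)_ij equals the minimum over all length-2 walks i = v_0 → v_1 → … → v_2 = j of Σ_t A[v_t][v_{t+1}]. For example, for (i, j) = (0, 1) we minimise over 2 possible intermediate vertex sequences; the minimum is 6, attained along the walk 0 → 0 → 1.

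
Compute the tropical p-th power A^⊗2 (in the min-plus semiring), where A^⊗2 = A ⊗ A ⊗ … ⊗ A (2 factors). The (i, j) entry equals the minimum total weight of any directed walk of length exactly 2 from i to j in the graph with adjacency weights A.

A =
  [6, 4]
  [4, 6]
A^⊗2 =
  [8, 10]
  [10, 8]

Each entry (A^⊗2)_ij equals the minimum over all length-2 walks i = v_0 → v_1 → … → v_2 = j of Σ_t A[v_t][v_{t+1}]. For example, for (i, j) = (0, 1) we minimise over 2 possible intermediate vertex sequences; the minimum is 10, attained along the walk 0 → 0 → 1.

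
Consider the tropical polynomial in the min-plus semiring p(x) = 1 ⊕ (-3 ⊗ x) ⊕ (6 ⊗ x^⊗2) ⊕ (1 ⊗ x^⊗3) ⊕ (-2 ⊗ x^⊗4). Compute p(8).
p(8) = 1

A tropical monomial a ⊗ x^⊗i evaluates to a + i · x. Evaluating each term at x = 8:
  Term 0 contributes 1 + 0 · 8 = 1
  Term 1 contributes -3 + 1 · 8 = 5
  Term 2 contributes 6 + 2 · 8 = 22
  Term 3 contributes 1 + 3 · 8 = 25
  Term 4 contributes -2 + 4 · 8 = 30
p(8) = ⊕ of these = min[1, 5, 22, 25, 30] = 1.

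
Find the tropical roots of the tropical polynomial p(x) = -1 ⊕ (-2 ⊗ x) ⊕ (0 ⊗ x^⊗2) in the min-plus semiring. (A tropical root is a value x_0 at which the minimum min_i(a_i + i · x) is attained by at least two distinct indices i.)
Roots: {-2, 1}

Each tropical root is a break point of the lower envelope of the lines y = a_i + i · x (there are 3 lines, with slopes 0, 1, ..., 2). Only the lines that attain the minimum somewhere contribute to roots; other lines are dominated. Here the surviving (envelope) indices are i = 2, i = 1, i = 0.
Intersections between consecutive envelope lines give the roots: for adjacent envelope indices i < j the intersection is x = (a_i − a_j) / (j − i). Reading off the sorted break points: {-2, 1}.
Verification: at each break x_0, at least two indices attain the minimum of min_i(a_i + i · x_0).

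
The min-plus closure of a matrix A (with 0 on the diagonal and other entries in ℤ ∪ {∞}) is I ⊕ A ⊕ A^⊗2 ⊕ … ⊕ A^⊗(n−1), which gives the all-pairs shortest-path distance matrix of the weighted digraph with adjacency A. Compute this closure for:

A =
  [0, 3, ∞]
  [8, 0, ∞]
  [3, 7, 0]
Closure =
  [0, 3, ∞]
  [8, 0, ∞]
  [3, 6, 0]

This is the Floyd-Warshall all-pairs shortest-path computation. For each intermediate vertex k = 0, 1, …, 2, update dist[i][j] ← min(dist[i][j], dist[i][k] + dist[k][j]). The final matrix gives, for each (i, j), the minimum total weight of any directed path from i to j (possibly empty when i = j).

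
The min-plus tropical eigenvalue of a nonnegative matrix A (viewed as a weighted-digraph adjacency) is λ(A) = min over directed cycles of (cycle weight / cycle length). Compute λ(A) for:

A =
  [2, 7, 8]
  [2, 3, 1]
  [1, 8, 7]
λ(A) = 2

Enumerate directed cycles and compute their means (weight / length). Sample:
  cycle 0 → 0: weight = 2, length = 1, mean = 2/1 ≈ 2.000
  cycle 1 → 1: weight = 3, length = 1, mean = 3/1 ≈ 3.000
  cycle 2 → 2: weight = 7, length = 1, mean = 7/1 ≈ 7.000
  cycle 0 → 1 → 0: weight = 9, length = 2, mean = 9/2 ≈ 4.500
  cycle 0 → 2 → 0: weight = 9, length = 2, mean = 9/2 ≈ 4.500
  cycle 1 → 0 → 1: weight = 9, length = 2, mean = 9/2 ≈ 4.500
Minimum mean = 2.000, attained e.g. along the cycle 0 → 0 with weight 2 and length 1. So λ(A) = 2/1 = 2.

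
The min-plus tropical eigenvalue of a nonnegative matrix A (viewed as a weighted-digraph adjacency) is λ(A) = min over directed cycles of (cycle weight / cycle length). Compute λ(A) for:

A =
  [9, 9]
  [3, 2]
λ(A) = 2

Enumerate directed cycles and compute their means (weight / length). Sample:
  cycle 0 → 0: weight = 9, length = 1, mean = 9/1 ≈ 9.000
  cycle 1 → 1: weight = 2, length = 1, mean = 2/1 ≈ 2.000
  cycle 0 → 1 → 0: weight = 12, length = 2, mean = 12/2 ≈ 6.000
  cycle 1 → 0 → 1: weight = 12, length = 2, mean = 12/2 ≈ 6.000
Minimum mean = 2.000, attained e.g. along the cycle 1 → 1 with weight 2 and length 1. So λ(A) = 2/1 = 2.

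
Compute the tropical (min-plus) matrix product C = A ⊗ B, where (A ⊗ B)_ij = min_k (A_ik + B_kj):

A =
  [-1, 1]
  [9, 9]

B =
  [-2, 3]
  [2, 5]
A ⊗ B =
  [-3, 2]
  [7, 12]

Apply the min-plus product entry-by-entry:
  C[0][0] = min over k of (A[0][0] + B[0][0] = -1 + -2 = -3, A[0][1] + B[1][0] = 1 + 2 = 3) = -3 (attained at k = 0)
  C[0][1] = min over k of (A[0][0] + B[0][1] = -1 + 3 = 2, A[0][1] + B[1][1] = 1 + 5 = 6) = 2 (attained at k = 0)
  C[1][0] = min over k of (A[1][0] + B[0][0] = 9 + -2 = 7, A[1][1] + B[1][0] = 9 + 2 = 11) = 7 (attained at k = 0)
  C[1][1] = min over k of (A[1][0] + B[0][1] = 9 + 3 = 12, A[1][1] + B[1][1] = 9 + 5 = 14) = 12 (attained at k = 0)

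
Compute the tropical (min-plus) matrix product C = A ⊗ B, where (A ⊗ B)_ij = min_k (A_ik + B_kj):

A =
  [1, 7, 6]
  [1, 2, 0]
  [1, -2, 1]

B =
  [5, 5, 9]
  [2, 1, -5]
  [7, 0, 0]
A ⊗ B =
  [6, 6, 2]
  [4, 0, -3]
  [0, -1, -7]

Apply the min-plus product entry-by-entry:
  C[0][0] = min over k of (A[0][0] + B[0][0] = 1 + 5 = 6, A[0][1] + B[1][0] = 7 + 2 = 9, A[0][2] + B[2][0] = 6 + 7 = 13) = 6 (attained at k = 0)
  C[0][1] = min over k of (A[0][0] + B[0][1] = 1 + 5 = 6, A[0][1] + B[1][1] = 7 + 1 = 8, A[0][2] + B[2][1] = 6 + 0 = 6) = 6 (attained at k = 0)
  C[0][2] = min over k of (A[0][0] + B[0][2] = 1 + 9 = 10, A[0][1] + B[1][2] = 7 + -5 = 2, A[0][2] + B[2][2] = 6 + 0 = 6) = 2 (attained at k = 1)
  C[1][0] = min over k of (A[1][0] + B[0][0] = 1 + 5 = 6, A[1][1] + B[1][0] = 2 + 2 = 4, A[1][2] + B[2][0] = 0 + 7 = 7) = 4 (attained at k = 1)
  C[1][1] = min over k of (A[1][0] + B[0][1] = 1 + 5 = 6, A[1][1] + B[1][1] = 2 + 1 = 3, A[1][2] + B[2][1] = 0 + 0 = 0) = 0 (attained at k = 2)
  C[1][2] = min over k of (A[1][0] + B[0][2] = 1 + 9 = 10, A[1][1] + B[1][2] = 2 + -5 = -3, A[1][2] + B[2][2] = 0 + 0 = 0) = -3 (attained at k = 1)
  C[2][0] = min over k of (A[2][0] + B[0][0] = 1 + 5 = 6, A[2][1] + B[1][0] = -2 + 2 = 0, A[2][2] + B[2][0] = 1 + 7 = 8) = 0 (attained at k = 1)
  C[2][1] = min over k of (A[2][0] + B[0][1] = 1 + 5 = 6, A[2][1] + B[1][1] = -2 + 1 = -1, A[2][2] + B[2][1] = 1 + 0 = 1) = -1 (attained at k = 1)
  C[2][2] = min over k of (A[2][0] + B[0][2] = 1 + 9 = 10, A[2][1] + B[1][2] = -2 + -5 = -7, A[2][2] + B[2][2] = 1 + 0 = 1) = -7 (attained at k = 1)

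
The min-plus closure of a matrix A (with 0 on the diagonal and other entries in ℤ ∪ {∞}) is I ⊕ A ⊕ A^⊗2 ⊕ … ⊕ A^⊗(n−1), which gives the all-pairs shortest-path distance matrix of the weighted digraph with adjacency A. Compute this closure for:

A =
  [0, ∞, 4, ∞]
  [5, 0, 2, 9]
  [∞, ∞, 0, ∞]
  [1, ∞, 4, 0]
Closure =
  [0, ∞, 4, ∞]
  [5, 0, 2, 9]
  [∞, ∞, 0, ∞]
  [1, ∞, 4, 0]

This is the Floyd-Warshall all-pairs shortest-path computation. For each intermediate vertex k = 0, 1, …, 3, update dist[i][j] ← min(dist[i][j], dist[i][k] + dist[k][j]). The final matrix gives, for each (i, j), the minimum total weight of any directed path from i to j (possibly empty when i = j).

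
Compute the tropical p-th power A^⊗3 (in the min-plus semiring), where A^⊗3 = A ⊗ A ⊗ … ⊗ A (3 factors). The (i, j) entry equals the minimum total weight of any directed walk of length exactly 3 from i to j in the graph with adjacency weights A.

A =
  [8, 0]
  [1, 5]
A^⊗3 =
  [6, 1]
  [2, 6]

Each entry (A^⊗3)_ij equals the minimum over all length-3 walks i = v_0 → v_1 → … → v_3 = j of Σ_t A[v_t][v_{t+1}]. For example, for (i, j) = (0, 1) we minimise over 4 possible intermediate vertex sequences; the minimum is 1, attained along the walk 0 → 1 → 0 → 1.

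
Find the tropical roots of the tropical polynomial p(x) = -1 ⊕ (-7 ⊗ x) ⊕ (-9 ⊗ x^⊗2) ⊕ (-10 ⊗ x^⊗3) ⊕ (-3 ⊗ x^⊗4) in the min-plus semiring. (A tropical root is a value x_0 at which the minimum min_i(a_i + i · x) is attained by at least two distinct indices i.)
Roots: {-7, 1, 2, 6}

Each tropical root is a break point of the lower envelope of the lines y = a_i + i · x (there are 5 lines, with slopes 0, 1, ..., 4). Only the lines that attain the minimum somewhere contribute to roots; other lines are dominated. Here the surviving (envelope) indices are i = 4, i = 3, i = 2, i = 1, i = 0.
Intersections between consecutive envelope lines give the roots: for adjacent envelope indices i < j the intersection is x = (a_i − a_j) / (j − i). Reading off the sorted break points: {-7, 1, 2, 6}.
Verification: at each break x_0, at least two indices attain the minimum of min_i(a_i + i · x_0).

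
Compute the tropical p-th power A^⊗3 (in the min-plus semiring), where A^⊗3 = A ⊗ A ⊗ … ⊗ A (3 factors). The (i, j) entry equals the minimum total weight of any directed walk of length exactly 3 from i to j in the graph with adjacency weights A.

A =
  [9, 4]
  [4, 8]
A^⊗3 =
  [16, 12]
  [12, 16]

Each entry (A^⊗3)_ij equals the minimum over all length-3 walks i = v_0 → v_1 → … → v_3 = j of Σ_t A[v_t][v_{t+1}]. For example, for (i, j) = (0, 1) we minimise over 4 possible intermediate vertex sequences; the minimum is 12, attained along the walk 0 → 1 → 0 → 1.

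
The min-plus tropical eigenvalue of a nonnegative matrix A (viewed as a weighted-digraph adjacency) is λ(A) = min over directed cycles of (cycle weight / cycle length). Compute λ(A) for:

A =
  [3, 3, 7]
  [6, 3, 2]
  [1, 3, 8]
λ(A) = 2

Enumerate directed cycles and compute their means (weight / length). Sample:
  cycle 0 → 0: weight = 3, length = 1, mean = 3/1 ≈ 3.000
  cycle 1 → 1: weight = 3, length = 1, mean = 3/1 ≈ 3.000
  cycle 2 → 2: weight = 8, length = 1, mean = 8/1 ≈ 8.000
  cycle 0 → 1 → 0: weight = 9, length = 2, mean = 9/2 ≈ 4.500
  cycle 0 → 2 → 0: weight = 8, length = 2, mean = 8/2 ≈ 4.000
  cycle 1 → 0 → 1: weight = 9, length = 2, mean = 9/2 ≈ 4.500
Minimum mean = 2.000, attained e.g. along the cycle 0 → 1 → 2 → 0 with weight 6 and length 3. So λ(A) = 6/3 = 2.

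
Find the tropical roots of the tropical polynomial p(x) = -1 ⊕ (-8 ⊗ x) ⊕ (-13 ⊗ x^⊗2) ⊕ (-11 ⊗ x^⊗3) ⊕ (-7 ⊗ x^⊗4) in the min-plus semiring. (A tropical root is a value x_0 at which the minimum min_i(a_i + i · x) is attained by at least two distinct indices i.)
Roots: {-4, -2, 5, 7}

Each tropical root is a break point of the lower envelope of the lines y = a_i + i · x (there are 5 lines, with slopes 0, 1, ..., 4). Only the lines that attain the minimum somewhere contribute to roots; other lines are dominated. Here the surviving (envelope) indices are i = 4, i = 3, i = 2, i = 1, i = 0.
Intersections between consecutive envelope lines give the roots: for adjacent envelope indices i < j the intersection is x = (a_i − a_j) / (j − i). Reading off the sorted break points: {-4, -2, 5, 7}.
Verification: at each break x_0, at least two indices attain the minimum of min_i(a_i + i · x_0).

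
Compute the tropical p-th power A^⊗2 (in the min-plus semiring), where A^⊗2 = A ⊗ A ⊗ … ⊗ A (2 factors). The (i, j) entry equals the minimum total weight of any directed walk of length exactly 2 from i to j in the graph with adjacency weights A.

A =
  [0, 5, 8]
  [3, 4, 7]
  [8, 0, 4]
A^⊗2 =
  [0, 5, 8]
  [3, 7, 11]
  [3, 4, 7]

Each entry (A^⊗2)_ij equals the minimum over all length-2 walks i = v_0 → v_1 → … → v_2 = j of Σ_t A[v_t][v_{t+1}]. For example, for (i, j) = (0, 2) we minimise over 3 possible intermediate vertex sequences; the minimum is 8, attained along the walk 0 → 0 → 2.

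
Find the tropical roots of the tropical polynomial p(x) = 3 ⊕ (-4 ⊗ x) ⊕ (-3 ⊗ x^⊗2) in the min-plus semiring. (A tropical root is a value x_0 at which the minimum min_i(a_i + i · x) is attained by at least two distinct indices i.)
Roots: {-1, 7}

Each tropical root is a break point of the lower envelope of the lines y = a_i + i · x (there are 3 lines, with slopes 0, 1, ..., 2). Only the lines that attain the minimum somewhere contribute to roots; other lines are dominated. Here the surviving (envelope) indices are i = 2, i = 1, i = 0.
Intersections between consecutive envelope lines give the roots: for adjacent envelope indices i < j the intersection is x = (a_i − a_j) / (j − i). Reading off the sorted break points: {-1, 7}.
Verification: at each break x_0, at least two indices attain the minimum of min_i(a_i + i · x_0).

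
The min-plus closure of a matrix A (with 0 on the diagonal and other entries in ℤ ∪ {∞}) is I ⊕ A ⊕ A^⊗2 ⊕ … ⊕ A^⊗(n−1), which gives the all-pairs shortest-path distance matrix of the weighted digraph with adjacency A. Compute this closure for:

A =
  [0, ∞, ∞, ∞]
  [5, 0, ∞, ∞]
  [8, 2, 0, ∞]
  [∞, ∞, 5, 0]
Closure =
  [0, ∞, ∞, ∞]
  [5, 0, ∞, ∞]
  [7, 2, 0, ∞]
  [12, 7, 5, 0]

This is the Floyd-Warshall all-pairs shortest-path computation. For each intermediate vertex k = 0, 1, …, 3, update dist[i][j] ← min(dist[i][j], dist[i][k] + dist[k][j]). The final matrix gives, for each (i, j), the minimum total weight of any directed path from i to j (possibly empty when i = j).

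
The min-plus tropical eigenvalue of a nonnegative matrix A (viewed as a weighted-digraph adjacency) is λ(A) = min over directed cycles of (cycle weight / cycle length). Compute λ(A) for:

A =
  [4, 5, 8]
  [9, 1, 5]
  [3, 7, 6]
λ(A) = 1

Enumerate directed cycles and compute their means (weight / length). Sample:
  cycle 0 → 0: weight = 4, length = 1, mean = 4/1 ≈ 4.000
  cycle 1 → 1: weight = 1, length = 1, mean = 1/1 ≈ 1.000
  cycle 2 → 2: weight = 6, length = 1, mean = 6/1 ≈ 6.000
  cycle 0 → 1 → 0: weight = 14, length = 2, mean = 14/2 ≈ 7.000
  cycle 0 → 2 → 0: weight = 11, length = 2, mean = 11/2 ≈ 5.500
  cycle 1 → 0 → 1: weight = 14, length = 2, mean = 14/2 ≈ 7.000
Minimum mean = 1.000, attained e.g. along the cycle 1 → 1 with weight 1 and length 1. So λ(A) = 1/1 = 1.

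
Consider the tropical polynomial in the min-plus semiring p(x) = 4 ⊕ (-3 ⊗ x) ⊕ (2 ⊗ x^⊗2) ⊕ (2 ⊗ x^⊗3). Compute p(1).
p(1) = -2

A tropical monomial a ⊗ x^⊗i evaluates to a + i · x. Evaluating each term at x = 1:
  Term 0 contributes 4 + 0 · 1 = 4
  Term 1 contributes -3 + 1 · 1 = -2
  Term 2 contributes 2 + 2 · 1 = 4
  Term 3 contributes 2 + 3 · 1 = 5
p(1) = ⊕ of these = min[4, -2, 4, 5] = -2.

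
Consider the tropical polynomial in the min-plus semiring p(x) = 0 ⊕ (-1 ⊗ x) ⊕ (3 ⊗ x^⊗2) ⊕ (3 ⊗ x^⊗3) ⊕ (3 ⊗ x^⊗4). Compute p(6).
p(6) = 0

A tropical monomial a ⊗ x^⊗i evaluates to a + i · x. Evaluating each term at x = 6:
  Term 0 contributes 0 + 0 · 6 = 0
  Term 1 contributes -1 + 1 · 6 = 5
  Term 2 contributes 3 + 2 · 6 = 15
  Term 3 contributes 3 + 3 · 6 = 21
  Term 4 contributes 3 + 4 · 6 = 27
p(6) = ⊕ of these = min[0, 5, 15, 21, 27] = 0.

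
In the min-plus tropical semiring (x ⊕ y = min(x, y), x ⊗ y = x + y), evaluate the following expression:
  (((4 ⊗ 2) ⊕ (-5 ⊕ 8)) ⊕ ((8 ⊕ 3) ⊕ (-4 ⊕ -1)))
(((4 ⊗ 2) ⊕ (-5 ⊕ 8)) ⊕ ((8 ⊕ 3) ⊕ (-4 ⊕ -1))) = -5

Expand innermost to outermost. Recall ⊕ takes the minimum of its arguments and ⊗ takes their sum. Working out the expression (((4 ⊗ 2) ⊕ (-5 ⊕ 8)) ⊕ ((8 ⊕ 3) ⊕ (-4 ⊕ -1))) gives -5.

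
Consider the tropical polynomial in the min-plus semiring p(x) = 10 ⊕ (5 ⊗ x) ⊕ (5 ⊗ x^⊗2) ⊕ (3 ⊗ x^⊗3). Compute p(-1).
p(-1) = 0

A tropical monomial a ⊗ x^⊗i evaluates to a + i · x. Evaluating each term at x = -1:
  Term 0 contributes 10 + 0 · -1 = 10
  Term 1 contributes 5 + 1 · -1 = 4
  Term 2 contributes 5 + 2 · -1 = 3
  Term 3 contributes 3 + 3 · -1 = 0
p(-1) = ⊕ of these = min[10, 4, 3, 0] = 0.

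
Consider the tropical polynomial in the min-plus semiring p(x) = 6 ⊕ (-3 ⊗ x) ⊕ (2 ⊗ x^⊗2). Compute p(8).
p(8) = 5

A tropical monomial a ⊗ x^⊗i evaluates to a + i · x. Evaluating each term at x = 8:
  Term 0 contributes 6 + 0 · 8 = 6
  Term 1 contributes -3 + 1 · 8 = 5
  Term 2 contributes 2 + 2 · 8 = 18
p(8) = ⊕ of these = min[6, 5, 18] = 5.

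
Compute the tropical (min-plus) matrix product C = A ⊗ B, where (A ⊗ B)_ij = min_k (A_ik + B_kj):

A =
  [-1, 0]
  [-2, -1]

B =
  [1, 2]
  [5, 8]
A ⊗ B =
  [0, 1]
  [-1, 0]

Apply the min-plus product entry-by-entry:
  C[0][0] = min over k of (A[0][0] + B[0][0] = -1 + 1 = 0, A[0][1] + B[1][0] = 0 + 5 = 5) = 0 (attained at k = 0)
  C[0][1] = min over k of (A[0][0] + B[0][1] = -1 + 2 = 1, A[0][1] + B[1][1] = 0 + 8 = 8) = 1 (attained at k = 0)
  C[1][0] = min over k of (A[1][0] + B[0][0] = -2 + 1 = -1, A[1][1] + B[1][0] = -1 + 5 = 4) = -1 (attained at k = 0)
  C[1][1] = min over k of (A[1][0] + B[0][1] = -2 + 2 = 0, A[1][1] + B[1][1] = -1 + 8 = 7) = 0 (attained at k = 0)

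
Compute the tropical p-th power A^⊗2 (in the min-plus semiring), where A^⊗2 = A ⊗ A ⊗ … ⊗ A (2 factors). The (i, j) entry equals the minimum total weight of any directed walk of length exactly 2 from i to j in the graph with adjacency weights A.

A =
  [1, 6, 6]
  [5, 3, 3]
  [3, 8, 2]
A^⊗2 =
  [2, 7, 7]
  [6, 6, 5]
  [4, 9, 4]

Each entry (A^⊗2)_ij equals the minimum over all length-2 walks i = v_0 → v_1 → … → v_2 = j of Σ_t A[v_t][v_{t+1}]. For example, for (i, j) = (0, 2) we minimise over 3 possible intermediate vertex sequences; the minimum is 7, attained along the walk 0 → 0 → 2.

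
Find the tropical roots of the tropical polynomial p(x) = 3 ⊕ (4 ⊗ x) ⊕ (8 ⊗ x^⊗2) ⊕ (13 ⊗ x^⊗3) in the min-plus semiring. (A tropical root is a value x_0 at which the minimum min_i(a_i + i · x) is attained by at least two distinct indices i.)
Roots: {-5, -4, -1}

Each tropical root is a break point of the lower envelope of the lines y = a_i + i · x (there are 4 lines, with slopes 0, 1, ..., 3). Only the lines that attain the minimum somewhere contribute to roots; other lines are dominated. Here the surviving (envelope) indices are i = 3, i = 2, i = 1, i = 0.
Intersections between consecutive envelope lines give the roots: for adjacent envelope indices i < j the intersection is x = (a_i − a_j) / (j − i). Reading off the sorted break points: {-5, -4, -1}.
Verification: at each break x_0, at least two indices attain the minimum of min_i(a_i + i · x_0).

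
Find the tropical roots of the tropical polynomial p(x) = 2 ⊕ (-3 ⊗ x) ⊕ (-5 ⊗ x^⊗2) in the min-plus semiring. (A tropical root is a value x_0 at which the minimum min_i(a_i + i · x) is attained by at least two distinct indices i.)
Roots: {2, 5}

Each tropical root is a break point of the lower envelope of the lines y = a_i + i · x (there are 3 lines, with slopes 0, 1, ..., 2). Only the lines that attain the minimum somewhere contribute to roots; other lines are dominated. Here the surviving (envelope) indices are i = 2, i = 1, i = 0.
Intersections between consecutive envelope lines give the roots: for adjacent envelope indices i < j the intersection is x = (a_i − a_j) / (j − i). Reading off the sorted break points: {2, 5}.
Verification: at each break x_0, at least two indices attain the minimum of min_i(a_i + i · x_0).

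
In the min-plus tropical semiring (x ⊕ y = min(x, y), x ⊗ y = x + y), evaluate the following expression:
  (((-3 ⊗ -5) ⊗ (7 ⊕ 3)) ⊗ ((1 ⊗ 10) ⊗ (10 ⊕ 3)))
(((-3 ⊗ -5) ⊗ (7 ⊕ 3)) ⊗ ((1 ⊗ 10) ⊗ (10 ⊕ 3))) = 9

Expand innermost to outermost. Recall ⊕ takes the minimum of its arguments and ⊗ takes their sum. Working out the expression (((-3 ⊗ -5) ⊗ (7 ⊕ 3)) ⊗ ((1 ⊗ 10) ⊗ (10 ⊕ 3))) gives 9.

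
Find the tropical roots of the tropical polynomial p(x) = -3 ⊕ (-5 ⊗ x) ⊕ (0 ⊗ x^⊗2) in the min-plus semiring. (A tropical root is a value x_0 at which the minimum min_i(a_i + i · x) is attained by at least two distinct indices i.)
Roots: {-5, 2}

Each tropical root is a break point of the lower envelope of the lines y = a_i + i · x (there are 3 lines, with slopes 0, 1, ..., 2). Only the lines that attain the minimum somewhere contribute to roots; other lines are dominated. Here the surviving (envelope) indices are i = 2, i = 1, i = 0.
Intersections between consecutive envelope lines give the roots: for adjacent envelope indices i < j the intersection is x = (a_i − a_j) / (j − i). Reading off the sorted break points: {-5, 2}.
Verification: at each break x_0, at least two indices attain the minimum of min_i(a_i + i · x_0).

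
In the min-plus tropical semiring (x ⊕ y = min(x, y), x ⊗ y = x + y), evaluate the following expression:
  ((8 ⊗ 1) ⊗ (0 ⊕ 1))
((8 ⊗ 1) ⊗ (0 ⊕ 1)) = 9

Expand innermost to outermost. Recall ⊕ takes the minimum of its arguments and ⊗ takes their sum. Working out the expression ((8 ⊗ 1) ⊗ (0 ⊕ 1)) gives 9.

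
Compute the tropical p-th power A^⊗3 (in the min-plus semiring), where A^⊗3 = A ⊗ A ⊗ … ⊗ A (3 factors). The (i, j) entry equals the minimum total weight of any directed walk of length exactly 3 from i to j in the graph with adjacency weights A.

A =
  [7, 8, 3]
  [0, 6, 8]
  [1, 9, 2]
A^⊗3 =
  [6, 12, 7]
  [4, 12, 5]
  [5, 11, 6]

Each entry (A^⊗3)_ij equals the minimum over all length-3 walks i = v_0 → v_1 → … → v_3 = j of Σ_t A[v_t][v_{t+1}]. For example, for (i, j) = (0, 2) we minimise over 9 possible intermediate vertex sequences; the minimum is 7, attained along the walk 0 → 2 → 0 → 2.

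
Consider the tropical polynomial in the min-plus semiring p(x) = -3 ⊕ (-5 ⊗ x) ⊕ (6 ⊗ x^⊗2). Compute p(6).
p(6) = -3

A tropical monomial a ⊗ x^⊗i evaluates to a + i · x. Evaluating each term at x = 6:
  Term 0 contributes -3 + 0 · 6 = -3
  Term 1 contributes -5 + 1 · 6 = 1
  Term 2 contributes 6 + 2 · 6 = 18
p(6) = ⊕ of these = min[-3, 1, 18] = -3.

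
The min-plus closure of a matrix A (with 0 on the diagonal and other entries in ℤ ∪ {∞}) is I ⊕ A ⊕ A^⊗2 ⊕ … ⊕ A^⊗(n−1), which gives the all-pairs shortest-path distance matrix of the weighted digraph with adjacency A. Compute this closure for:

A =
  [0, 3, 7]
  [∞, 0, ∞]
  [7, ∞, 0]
Closure =
  [0, 3, 7]
  [∞, 0, ∞]
  [7, 10, 0]

This is the Floyd-Warshall all-pairs shortest-path computation. For each intermediate vertex k = 0, 1, …, 2, update dist[i][j] ← min(dist[i][j], dist[i][k] + dist[k][j]). The final matrix gives, for each (i, j), the minimum total weight of any directed path from i to j (possibly empty when i = j).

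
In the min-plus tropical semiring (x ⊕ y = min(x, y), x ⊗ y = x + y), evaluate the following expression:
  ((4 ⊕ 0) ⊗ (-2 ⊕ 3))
((4 ⊕ 0) ⊗ (-2 ⊕ 3)) = -2

Expand innermost to outermost. Recall ⊕ takes the minimum of its arguments and ⊗ takes their sum. Working out the expression ((4 ⊕ 0) ⊗ (-2 ⊕ 3)) gives -2.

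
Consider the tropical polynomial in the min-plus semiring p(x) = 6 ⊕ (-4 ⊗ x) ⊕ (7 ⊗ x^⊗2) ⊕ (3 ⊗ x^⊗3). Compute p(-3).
p(-3) = -7

A tropical monomial a ⊗ x^⊗i evaluates to a + i · x. Evaluating each term at x = -3:
  Term 0 contributes 6 + 0 · -3 = 6
  Term 1 contributes -4 + 1 · -3 = -7
  Term 2 contributes 7 + 2 · -3 = 1
  Term 3 contributes 3 + 3 · -3 = -6
p(-3) = ⊕ of these = min[6, -7, 1, -6] = -7.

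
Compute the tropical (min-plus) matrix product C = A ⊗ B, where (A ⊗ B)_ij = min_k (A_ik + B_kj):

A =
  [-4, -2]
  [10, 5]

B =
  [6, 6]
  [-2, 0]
A ⊗ B =
  [-4, -2]
  [3, 5]

Apply the min-plus product entry-by-entry:
  C[0][0] = min over k of (A[0][0] + B[0][0] = -4 + 6 = 2, A[0][1] + B[1][0] = -2 + -2 = -4) = -4 (attained at k = 1)
  C[0][1] = min over k of (A[0][0] + B[0][1] = -4 + 6 = 2, A[0][1] + B[1][1] = -2 + 0 = -2) = -2 (attained at k = 1)
  C[1][0] = min over k of (A[1][0] + B[0][0] = 10 + 6 = 16, A[1][1] + B[1][0] = 5 + -2 = 3) = 3 (attained at k = 1)
  C[1][1] = min over k of (A[1][0] + B[0][1] = 10 + 6 = 16, A[1][1] + B[1][1] = 5 + 0 = 5) = 5 (attained at k = 1)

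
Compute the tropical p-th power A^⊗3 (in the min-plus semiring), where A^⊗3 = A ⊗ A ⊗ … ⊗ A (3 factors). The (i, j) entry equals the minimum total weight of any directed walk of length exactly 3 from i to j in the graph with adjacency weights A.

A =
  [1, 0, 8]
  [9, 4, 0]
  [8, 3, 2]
A^⊗3 =
  [3, 2, 1]
  [9, 5, 3]
  [10, 6, 5]

Each entry (A^⊗3)_ij equals the minimum over all length-3 walks i = v_0 → v_1 → … → v_3 = j of Σ_t A[v_t][v_{t+1}]. For example, for (i, j) = (0, 2) we minimise over 9 possible intermediate vertex sequences; the minimum is 1, attained along the walk 0 → 0 → 1 → 2.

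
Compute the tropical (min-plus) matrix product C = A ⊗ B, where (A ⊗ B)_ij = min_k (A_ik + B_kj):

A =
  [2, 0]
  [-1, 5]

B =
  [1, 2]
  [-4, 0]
A ⊗ B =
  [-4, 0]
  [0, 1]

Apply the min-plus product entry-by-entry:
  C[0][0] = min over k of (A[0][0] + B[0][0] = 2 + 1 = 3, A[0][1] + B[1][0] = 0 + -4 = -4) = -4 (attained at k = 1)
  C[0][1] = min over k of (A[0][0] + B[0][1] = 2 + 2 = 4, A[0][1] + B[1][1] = 0 + 0 = 0) = 0 (attained at k = 1)
  C[1][0] = min over k of (A[1][0] + B[0][0] = -1 + 1 = 0, A[1][1] + B[1][0] = 5 + -4 = 1) = 0 (attained at k = 0)
  C[1][1] = min over k of (A[1][0] + B[0][1] = -1 + 2 = 1, A[1][1] + B[1][1] = 5 + 0 = 5) = 1 (attained at k = 0)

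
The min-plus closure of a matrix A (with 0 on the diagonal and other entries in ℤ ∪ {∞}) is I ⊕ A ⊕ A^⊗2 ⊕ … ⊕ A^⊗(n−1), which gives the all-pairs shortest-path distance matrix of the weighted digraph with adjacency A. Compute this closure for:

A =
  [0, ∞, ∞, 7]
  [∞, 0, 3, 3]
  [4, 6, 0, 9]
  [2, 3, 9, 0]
Closure =
  [0, 10, 13, 7]
  [5, 0, 3, 3]
  [4, 6, 0, 9]
  [2, 3, 6, 0]

This is the Floyd-Warshall all-pairs shortest-path computation. For each intermediate vertex k = 0, 1, …, 3, update dist[i][j] ← min(dist[i][j], dist[i][k] + dist[k][j]). The final matrix gives, for each (i, j), the minimum total weight of any directed path from i to j (possibly empty when i = j).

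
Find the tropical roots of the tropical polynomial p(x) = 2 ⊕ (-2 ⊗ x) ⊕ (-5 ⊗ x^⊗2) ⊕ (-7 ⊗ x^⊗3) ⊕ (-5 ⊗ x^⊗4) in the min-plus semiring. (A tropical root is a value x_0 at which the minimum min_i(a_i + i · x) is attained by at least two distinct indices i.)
Roots: {-2, 2, 3, 4}

Each tropical root is a break point of the lower envelope of the lines y = a_i + i · x (there are 5 lines, with slopes 0, 1, ..., 4). Only the lines that attain the minimum somewhere contribute to roots; other lines are dominated. Here the surviving (envelope) indices are i = 4, i = 3, i = 2, i = 1, i = 0.
Intersections between consecutive envelope lines give the roots: for adjacent envelope indices i < j the intersection is x = (a_i − a_j) / (j − i). Reading off the sorted break points: {-2, 2, 3, 4}.
Verification: at each break x_0, at least two indices attain the minimum of min_i(a_i + i · x_0).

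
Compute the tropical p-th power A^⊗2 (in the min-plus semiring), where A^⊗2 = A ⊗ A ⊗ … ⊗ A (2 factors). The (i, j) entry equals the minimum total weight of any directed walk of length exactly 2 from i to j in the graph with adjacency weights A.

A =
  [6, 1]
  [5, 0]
A^⊗2 =
  [6, 1]
  [5, 0]

Each entry (A^⊗2)_ij equals the minimum over all length-2 walks i = v_0 → v_1 → … → v_2 = j of Σ_t A[v_t][v_{t+1}]. For example, for (i, j) = (0, 1) we minimise over 2 possible intermediate vertex sequences; the minimum is 1, attained along the walk 0 → 1 → 1.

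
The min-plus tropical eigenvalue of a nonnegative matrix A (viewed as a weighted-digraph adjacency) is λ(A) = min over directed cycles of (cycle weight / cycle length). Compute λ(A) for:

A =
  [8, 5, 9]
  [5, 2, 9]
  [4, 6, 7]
λ(A) = 2

Enumerate directed cycles and compute their means (weight / length). Sample:
  cycle 0 → 0: weight = 8, length = 1, mean = 8/1 ≈ 8.000
  cycle 1 → 1: weight = 2, length = 1, mean = 2/1 ≈ 2.000
  cycle 2 → 2: weight = 7, length = 1, mean = 7/1 ≈ 7.000
  cycle 0 → 1 → 0: weight = 10, length = 2, mean = 10/2 ≈ 5.000
  cycle 0 → 2 → 0: weight = 13, length = 2, mean = 13/2 ≈ 6.500
  cycle 1 → 0 → 1: weight = 10, length = 2, mean = 10/2 ≈ 5.000
Minimum mean = 2.000, attained e.g. along the cycle 1 → 1 with weight 2 and length 1. So λ(A) = 2/1 = 2.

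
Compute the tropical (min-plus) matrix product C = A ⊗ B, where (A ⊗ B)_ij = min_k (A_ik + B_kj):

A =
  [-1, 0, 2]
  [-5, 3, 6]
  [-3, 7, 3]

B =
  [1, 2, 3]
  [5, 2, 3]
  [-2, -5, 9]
A ⊗ B =
  [0, -3, 2]
  [-4, -3, -2]
  [-2, -2, 0]

Apply the min-plus product entry-by-entry:
  C[0][0] = min over k of (A[0][0] + B[0][0] = -1 + 1 = 0, A[0][1] + B[1][0] = 0 + 5 = 5, A[0][2] + B[2][0] = 2 + -2 = 0) = 0 (attained at k = 0)
  C[0][1] = min over k of (A[0][0] + B[0][1] = -1 + 2 = 1, A[0][1] + B[1][1] = 0 + 2 = 2, A[0][2] + B[2][1] = 2 + -5 = -3) = -3 (attained at k = 2)
  C[0][2] = min over k of (A[0][0] + B[0][2] = -1 + 3 = 2, A[0][1] + B[1][2] = 0 + 3 = 3, A[0][2] + B[2][2] = 2 + 9 = 11) = 2 (attained at k = 0)
  C[1][0] = min over k of (A[1][0] + B[0][0] = -5 + 1 = -4, A[1][1] + B[1][0] = 3 + 5 = 8, A[1][2] + B[2][0] = 6 + -2 = 4) = -4 (attained at k = 0)
  C[1][1] = min over k of (A[1][0] + B[0][1] = -5 + 2 = -3, A[1][1] + B[1][1] = 3 + 2 = 5, A[1][2] + B[2][1] = 6 + -5 = 1) = -3 (attained at k = 0)
  C[1][2] = min over k of (A[1][0] + B[0][2] = -5 + 3 = -2, A[1][1] + B[1][2] = 3 + 3 = 6, A[1][2] + B[2][2] = 6 + 9 = 15) = -2 (attained at k = 0)
  C[2][0] = min over k of (A[2][0] + B[0][0] = -3 + 1 = -2, A[2][1] + B[1][0] = 7 + 5 = 12, A[2][2] + B[2][0] = 3 + -2 = 1) = -2 (attained at k = 0)
  C[2][1] = min over k of (A[2][0] + B[0][1] = -3 + 2 = -1, A[2][1] + B[1][1] = 7 + 2 = 9, A[2][2] + B[2][1] = 3 + -5 = -2) = -2 (attained at k = 2)
  C[2][2] = min over k of (A[2][0] + B[0][2] = -3 + 3 = 0, A[2][1] + B[1][2] = 7 + 3 = 10, A[2][2] + B[2][2] = 3 + 9 = 12) = 0 (attained at k = 0)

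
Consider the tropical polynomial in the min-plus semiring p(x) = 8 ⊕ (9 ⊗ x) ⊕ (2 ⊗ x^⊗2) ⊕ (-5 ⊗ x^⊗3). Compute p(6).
p(6) = 8

A tropical monomial a ⊗ x^⊗i evaluates to a + i · x. Evaluating each term at x = 6:
  Term 0 contributes 8 + 0 · 6 = 8
  Term 1 contributes 9 + 1 · 6 = 15
  Term 2 contributes 2 + 2 · 6 = 14
  Term 3 contributes -5 + 3 · 6 = 13
p(6) = ⊕ of these = min[8, 15, 14, 13] = 8.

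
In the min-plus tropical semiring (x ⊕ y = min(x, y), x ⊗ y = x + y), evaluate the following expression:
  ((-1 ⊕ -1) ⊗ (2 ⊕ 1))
((-1 ⊕ -1) ⊗ (2 ⊕ 1)) = 0

Expand innermost to outermost. Recall ⊕ takes the minimum of its arguments and ⊗ takes their sum. Working out the expression ((-1 ⊕ -1) ⊗ (2 ⊕ 1)) gives 0.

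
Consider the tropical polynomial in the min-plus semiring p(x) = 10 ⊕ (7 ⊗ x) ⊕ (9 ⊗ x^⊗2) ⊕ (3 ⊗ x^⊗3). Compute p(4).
p(4) = 10

A tropical monomial a ⊗ x^⊗i evaluates to a + i · x. Evaluating each term at x = 4:
  Term 0 contributes 10 + 0 · 4 = 10
  Term 1 contributes 7 + 1 · 4 = 11
  Term 2 contributes 9 + 2 · 4 = 17
  Term 3 contributes 3 + 3 · 4 = 15
p(4) = ⊕ of these = min[10, 11, 17, 15] = 10.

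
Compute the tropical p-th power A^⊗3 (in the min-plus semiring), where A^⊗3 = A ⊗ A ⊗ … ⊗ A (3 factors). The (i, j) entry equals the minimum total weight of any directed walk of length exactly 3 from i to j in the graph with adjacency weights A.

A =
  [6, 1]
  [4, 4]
A^⊗3 =
  [9, 6]
  [9, 9]

Each entry (A^⊗3)_ij equals the minimum over all length-3 walks i = v_0 → v_1 → … → v_3 = j of Σ_t A[v_t][v_{t+1}]. For example, for (i, j) = (0, 1) we minimise over 4 possible intermediate vertex sequences; the minimum is 6, attained along the walk 0 → 1 → 0 → 1.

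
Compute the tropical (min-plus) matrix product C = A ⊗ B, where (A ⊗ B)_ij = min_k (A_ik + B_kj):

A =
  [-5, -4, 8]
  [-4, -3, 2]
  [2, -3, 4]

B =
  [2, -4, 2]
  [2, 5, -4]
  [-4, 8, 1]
A ⊗ B =
  [-3, -9, -8]
  [-2, -8, -7]
  [-1, -2, -7]

Apply the min-plus product entry-by-entry:
  C[0][0] = min over k of (A[0][0] + B[0][0] = -5 + 2 = -3, A[0][1] + B[1][0] = -4 + 2 = -2, A[0][2] + B[2][0] = 8 + -4 = 4) = -3 (attained at k = 0)
  C[0][1] = min over k of (A[0][0] + B[0][1] = -5 + -4 = -9, A[0][1] + B[1][1] = -4 + 5 = 1, A[0][2] + B[2][1] = 8 + 8 = 16) = -9 (attained at k = 0)
  C[0][2] = min over k of (A[0][0] + B[0][2] = -5 + 2 = -3, A[0][1] + B[1][2] = -4 + -4 = -8, A[0][2] + B[2][2] = 8 + 1 = 9) = -8 (attained at k = 1)
  C[1][0] = min over k of (A[1][0] + B[0][0] = -4 + 2 = -2, A[1][1] + B[1][0] = -3 + 2 = -1, A[1][2] + B[2][0] = 2 + -4 = -2) = -2 (attained at k = 0)
  C[1][1] = min over k of (A[1][0] + B[0][1] = -4 + -4 = -8, A[1][1] + B[1][1] = -3 + 5 = 2, A[1][2] + B[2][1] = 2 + 8 = 10) = -8 (attained at k = 0)
  C[1][2] = min over k of (A[1][0] + B[0][2] = -4 + 2 = -2, A[1][1] + B[1][2] = -3 + -4 = -7, A[1][2] + B[2][2] = 2 + 1 = 3) = -7 (attained at k = 1)
  C[2][0] = min over k of (A[2][0] + B[0][0] = 2 + 2 = 4, A[2][1] + B[1][0] = -3 + 2 = -1, A[2][2] + B[2][0] = 4 + -4 = 0) = -1 (attained at k = 1)
  C[2][1] = min over k of (A[2][0] + B[0][1] = 2 + -4 = -2, A[2][1] + B[1][1] = -3 + 5 = 2, A[2][2] + B[2][1] = 4 + 8 = 12) = -2 (attained at k = 0)
  C[2][2] = min over k of (A[2][0] + B[0][2] = 2 + 2 = 4, A[2][1] + B[1][2] = -3 + -4 = -7, A[2][2] + B[2][2] = 4 + 1 = 5) = -7 (attained at k = 1)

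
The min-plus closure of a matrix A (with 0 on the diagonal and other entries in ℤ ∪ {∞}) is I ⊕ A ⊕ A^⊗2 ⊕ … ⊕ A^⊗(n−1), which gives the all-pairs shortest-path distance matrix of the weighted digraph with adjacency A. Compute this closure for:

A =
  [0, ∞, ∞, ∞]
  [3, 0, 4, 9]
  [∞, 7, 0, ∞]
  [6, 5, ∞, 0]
Closure =
  [0, ∞, ∞, ∞]
  [3, 0, 4, 9]
  [10, 7, 0, 16]
  [6, 5, 9, 0]

This is the Floyd-Warshall all-pairs shortest-path computation. For each intermediate vertex k = 0, 1, …, 3, update dist[i][j] ← min(dist[i][j], dist[i][k] + dist[k][j]). The final matrix gives, for each (i, j), the minimum total weight of any directed path from i to j (possibly empty when i = j).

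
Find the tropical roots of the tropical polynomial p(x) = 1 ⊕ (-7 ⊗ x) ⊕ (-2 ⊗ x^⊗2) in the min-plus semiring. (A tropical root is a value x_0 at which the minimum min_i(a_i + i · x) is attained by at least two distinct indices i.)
Roots: {-5, 8}

Each tropical root is a break point of the lower envelope of the lines y = a_i + i · x (there are 3 lines, with slopes 0, 1, ..., 2). Only the lines that attain the minimum somewhere contribute to roots; other lines are dominated. Here the surviving (envelope) indices are i = 2, i = 1, i = 0.
Intersections between consecutive envelope lines give the roots: for adjacent envelope indices i < j the intersection is x = (a_i − a_j) / (j − i). Reading off the sorted break points: {-5, 8}.
Verification: at each break x_0, at least two indices attain the minimum of min_i(a_i + i · x_0).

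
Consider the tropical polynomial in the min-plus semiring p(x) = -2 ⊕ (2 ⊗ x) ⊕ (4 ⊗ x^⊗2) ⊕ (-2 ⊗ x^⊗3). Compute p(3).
p(3) = -2

A tropical monomial a ⊗ x^⊗i evaluates to a + i · x. Evaluating each term at x = 3:
  Term 0 contributes -2 + 0 · 3 = -2
  Term 1 contributes 2 + 1 · 3 = 5
  Term 2 contributes 4 + 2 · 3 = 10
  Term 3 contributes -2 + 3 · 3 = 7
p(3) = ⊕ of these = min[-2, 5, 10, 7] = -2.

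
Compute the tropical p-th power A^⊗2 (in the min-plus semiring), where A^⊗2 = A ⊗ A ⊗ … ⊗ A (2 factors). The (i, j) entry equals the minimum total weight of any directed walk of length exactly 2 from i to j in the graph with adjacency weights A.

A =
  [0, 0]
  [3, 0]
A^⊗2 =
  [0, 0]
  [3, 0]

Each entry (A^⊗2)_ij equals the minimum over all length-2 walks i = v_0 → v_1 → … → v_2 = j of Σ_t A[v_t][v_{t+1}]. For example, for (i, j) = (0, 1) we minimise over 2 possible intermediate vertex sequences; the minimum is 0, attained along the walk 0 → 0 → 1.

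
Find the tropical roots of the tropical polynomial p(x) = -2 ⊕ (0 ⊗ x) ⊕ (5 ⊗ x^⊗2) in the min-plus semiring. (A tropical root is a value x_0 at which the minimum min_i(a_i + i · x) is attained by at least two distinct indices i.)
Roots: {-5, -2}

Each tropical root is a break point of the lower envelope of the lines y = a_i + i · x (there are 3 lines, with slopes 0, 1, ..., 2). Only the lines that attain the minimum somewhere contribute to roots; other lines are dominated. Here the surviving (envelope) indices are i = 2, i = 1, i = 0.
Intersections between consecutive envelope lines give the roots: for adjacent envelope indices i < j the intersection is x = (a_i − a_j) / (j − i). Reading off the sorted break points: {-5, -2}.
Verification: at each break x_0, at least two indices attain the minimum of min_i(a_i + i · x_0).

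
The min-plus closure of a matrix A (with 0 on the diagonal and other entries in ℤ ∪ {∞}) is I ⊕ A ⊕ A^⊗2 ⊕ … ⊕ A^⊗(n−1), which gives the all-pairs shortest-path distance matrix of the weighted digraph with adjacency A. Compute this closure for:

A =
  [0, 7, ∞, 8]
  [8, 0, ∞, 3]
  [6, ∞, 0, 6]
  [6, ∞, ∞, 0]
Closure =
  [0, 7, ∞, 8]
  [8, 0, ∞, 3]
  [6, 13, 0, 6]
  [6, 13, ∞, 0]

This is the Floyd-Warshall all-pairs shortest-path computation. For each intermediate vertex k = 0, 1, …, 3, update dist[i][j] ← min(dist[i][j], dist[i][k] + dist[k][j]). The final matrix gives, for each (i, j), the minimum total weight of any directed path from i to j (possibly empty when i = j).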